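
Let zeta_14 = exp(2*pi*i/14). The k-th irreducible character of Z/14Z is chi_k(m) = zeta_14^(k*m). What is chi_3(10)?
chi_3(10) = zeta_14^30 = exp(2*I*pi/7)

Derivation: chi_3(10) = zeta_14^(3*10) = zeta_14^30. Since zeta_14^14 = 1, this equals zeta_14^2 = exp(2*pi*i*2/14) = exp(2*I*pi/7).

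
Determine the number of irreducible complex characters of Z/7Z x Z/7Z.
49

Justification: The number of irreducible complex representations of a finite group equals its number of conjugacy classes. Z/7Z x Z/7Z is abelian of order 49, so every element is its own conjugacy class: 49 classes, so Z/7Z x Z/7Z (order 49) has exactly 49 irreducible complex representations.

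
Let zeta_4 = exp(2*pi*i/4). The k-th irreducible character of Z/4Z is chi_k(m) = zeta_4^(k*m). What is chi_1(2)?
chi_1(2) = zeta_4^2 = -1

Proof sketch: chi_1(2) = zeta_4^(1*2) = zeta_4^2. Since zeta_4^4 = 1, this equals zeta_4^2 = exp(2*pi*i*2/4) = -1.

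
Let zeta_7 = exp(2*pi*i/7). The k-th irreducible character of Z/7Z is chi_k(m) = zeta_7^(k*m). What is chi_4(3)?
chi_4(3) = zeta_7^12 = exp(-4*I*pi/7)

Details: chi_4(3) = zeta_7^(4*3) = zeta_7^12. Since zeta_7^7 = 1, this equals zeta_7^5 = exp(2*pi*i*5/7) = exp(-4*I*pi/7).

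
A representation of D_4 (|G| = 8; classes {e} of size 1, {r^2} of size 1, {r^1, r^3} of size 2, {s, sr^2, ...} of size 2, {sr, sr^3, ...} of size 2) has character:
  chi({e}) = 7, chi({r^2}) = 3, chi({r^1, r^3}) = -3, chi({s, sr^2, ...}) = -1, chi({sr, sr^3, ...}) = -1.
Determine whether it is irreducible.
Not irreducible (reducible): <chi, chi> = 10 > 1.

Details: <chi, chi> = (1/|G|) sum_C |C| * |chi(C)|^2 = (1/8)[1*|7|^2 + 1*|3|^2 + 2*|-3|^2 + 2*|-1|^2 + 2*|-1|^2]
  = (1/8)[(49) + (9) + (18) + (2) + (2)] = 80/8 = 10.
A character is irreducible iff <chi, chi> = 1, so this representation is reducible.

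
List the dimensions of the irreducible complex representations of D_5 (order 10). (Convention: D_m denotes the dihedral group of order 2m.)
Dimensions: 1, 1, 2, 2

Proof sketch: There are 4 irreducibles (= number of conjugacy classes). Their dimensions d_i satisfy sum d_i^2 = |G| = 10: 1 + 1 + 4 + 4 = 10.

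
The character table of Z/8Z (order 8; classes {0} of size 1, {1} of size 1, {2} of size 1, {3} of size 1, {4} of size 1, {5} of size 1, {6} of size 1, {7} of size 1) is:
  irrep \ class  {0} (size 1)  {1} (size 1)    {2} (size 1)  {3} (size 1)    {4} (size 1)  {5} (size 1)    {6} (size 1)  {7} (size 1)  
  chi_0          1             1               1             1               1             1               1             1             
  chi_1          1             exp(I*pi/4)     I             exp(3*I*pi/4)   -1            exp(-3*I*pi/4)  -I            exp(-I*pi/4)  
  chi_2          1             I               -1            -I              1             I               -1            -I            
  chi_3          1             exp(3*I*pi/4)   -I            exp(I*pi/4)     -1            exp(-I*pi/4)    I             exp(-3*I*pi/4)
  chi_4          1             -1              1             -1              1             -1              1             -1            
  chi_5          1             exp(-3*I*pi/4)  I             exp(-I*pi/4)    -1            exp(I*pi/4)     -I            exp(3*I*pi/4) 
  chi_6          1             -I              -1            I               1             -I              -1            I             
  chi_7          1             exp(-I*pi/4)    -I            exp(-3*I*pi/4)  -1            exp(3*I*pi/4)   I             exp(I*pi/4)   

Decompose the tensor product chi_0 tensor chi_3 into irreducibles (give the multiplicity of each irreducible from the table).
chi_0 tensor chi_3 = chi_3 (all other irreducibles have multiplicity 0).

Working: The character of a tensor product is the pointwise product (chi_0 * chi_3)(C) = chi_0(C) * chi_3(C):
  {0}: (1)*(1), {1}: (1)*(exp(3*I*pi/4)), {2}: (1)*(-I), {3}: (1)*(exp(I*pi/4)), {4}: (1)*(-1), {5}: (1)*(exp(-I*pi/4)), {6}: (1)*(I), {7}: (1)*(exp(-3*I*pi/4))
so (chi_0 * chi_3) takes values
  {0} -> 1, {1} -> exp(3*I*pi/4), {2} -> -I, {3} -> exp(I*pi/4), {4} -> -1, {5} -> exp(-I*pi/4), {6} -> I, {7} -> exp(-3*I*pi/4).
Now take the inner product of this character with each irreducible chi from the table, <chi_0*chi_3, chi> = (1/8) sum_C |C| (chi_0*chi_3)(C) conj(chi(C)):
  <chi_0*chi_3, chi_0> = (1/8)[1*(1)*conj(1) + 1*(exp(3*I*pi/4))*conj(1) + 1*(-I)*conj(1) + 1*(exp(I*pi/4))*conj(1) + 1*(-1)*conj(1) + 1*(exp(-I*pi/4))*conj(1) + 1*(I)*conj(1) + 1*(exp(-3*I*pi/4))*conj(1)]
      = (1/8)[(1) + (exp(3*I*pi/4)) + (-I) + (exp(I*pi/4)) + (-1) + (exp(-I*pi/4)) + (I) + (exp(-3*I*pi/4))] = 0/8 = 0
  <chi_0*chi_3, chi_1> = (1/8)[1*(1)*conj(1) + 1*(exp(3*I*pi/4))*conj(exp(I*pi/4)) + 1*(-I)*conj(I) + 1*(exp(I*pi/4))*conj(exp(3*I*pi/4)) + 1*(-1)*conj(-1) + 1*(exp(-I*pi/4))*conj(exp(-3*I*pi/4)) + 1*(I)*conj(-I) + 1*(exp(-3*I*pi/4))*conj(exp(-I*pi/4))]
      = (1/8)[(1) + (I) + (-1) + (-I) + (1) + (I) + (-1) + (-I)] = 0/8 = 0
  <chi_0*chi_3, chi_2> = (1/8)[1*(1)*conj(1) + 1*(exp(3*I*pi/4))*conj(I) + 1*(-I)*conj(-1) + 1*(exp(I*pi/4))*conj(-I) + 1*(-1)*conj(1) + 1*(exp(-I*pi/4))*conj(I) + 1*(I)*conj(-1) + 1*(exp(-3*I*pi/4))*conj(-I)]
      = (1/8)[(1) + (-exp(-3*I*pi/4)) + (I) + (exp(3*I*pi/4)) + (-1) + (-exp(I*pi/4)) + (-I) + (exp(-I*pi/4))] = 0/8 = 0
  <chi_0*chi_3, chi_3> = (1/8)[1*(1)*conj(1) + 1*(exp(3*I*pi/4))*conj(exp(3*I*pi/4)) + 1*(-I)*conj(-I) + 1*(exp(I*pi/4))*conj(exp(I*pi/4)) + 1*(-1)*conj(-1) + 1*(exp(-I*pi/4))*conj(exp(-I*pi/4)) + 1*(I)*conj(I) + 1*(exp(-3*I*pi/4))*conj(exp(-3*I*pi/4))]
      = (1/8)[(1) + (1) + (1) + (1) + (1) + (1) + (1) + (1)] = 8/8 = 1
  <chi_0*chi_3, chi_4> = (1/8)[1*(1)*conj(1) + 1*(exp(3*I*pi/4))*conj(-1) + 1*(-I)*conj(1) + 1*(exp(I*pi/4))*conj(-1) + 1*(-1)*conj(1) + 1*(exp(-I*pi/4))*conj(-1) + 1*(I)*conj(1) + 1*(exp(-3*I*pi/4))*conj(-1)]
      = (1/8)[(1) + (-exp(3*I*pi/4)) + (-I) + (-exp(I*pi/4)) + (-1) + (-exp(-I*pi/4)) + (I) + (-exp(-3*I*pi/4))] = 0/8 = 0
  <chi_0*chi_3, chi_5> = (1/8)[1*(1)*conj(1) + 1*(exp(3*I*pi/4))*conj(exp(-3*I*pi/4)) + 1*(-I)*conj(I) + 1*(exp(I*pi/4))*conj(exp(-I*pi/4)) + 1*(-1)*conj(-1) + 1*(exp(-I*pi/4))*conj(exp(I*pi/4)) + 1*(I)*conj(-I) + 1*(exp(-3*I*pi/4))*conj(exp(3*I*pi/4))]
      = (1/8)[(1) + (-I) + (-1) + (I) + (1) + (-I) + (-1) + (I)] = 0/8 = 0
  <chi_0*chi_3, chi_6> = (1/8)[1*(1)*conj(1) + 1*(exp(3*I*pi/4))*conj(-I) + 1*(-I)*conj(-1) + 1*(exp(I*pi/4))*conj(I) + 1*(-1)*conj(1) + 1*(exp(-I*pi/4))*conj(-I) + 1*(I)*conj(-1) + 1*(exp(-3*I*pi/4))*conj(I)]
      = (1/8)[(1) + (exp(-3*I*pi/4)) + (I) + (-exp(3*I*pi/4)) + (-1) + (exp(I*pi/4)) + (-I) + (-exp(-I*pi/4))] = 0/8 = 0
  <chi_0*chi_3, chi_7> = (1/8)[1*(1)*conj(1) + 1*(exp(3*I*pi/4))*conj(exp(-I*pi/4)) + 1*(-I)*conj(-I) + 1*(exp(I*pi/4))*conj(exp(-3*I*pi/4)) + 1*(-1)*conj(-1) + 1*(exp(-I*pi/4))*conj(exp(3*I*pi/4)) + 1*(I)*conj(I) + 1*(exp(-3*I*pi/4))*conj(exp(I*pi/4))]
      = (1/8)[(1) + (-1) + (1) + (-1) + (1) + (-1) + (1) + (-1)] = 0/8 = 0
(Exp terms are combined using exp(i*s)*conj(exp(i*t)) = exp(i*(s-t)), and sums of them are collapsed using the identity that for every m > 1 the m distinct m-th roots of unity sum to 0, e.g. 1 + exp(2*I*pi/3) + exp(-2*I*pi/3) = 0.)
Hence the multiplicities are chi_3: 1. Dimension check: dim(chi_0)*dim(chi_3) = 1*1 = 1 and sum (mult * dim) = 1*1 = 1.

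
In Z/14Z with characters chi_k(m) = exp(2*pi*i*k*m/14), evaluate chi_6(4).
chi_6(4) = zeta_14^24 = exp(-4*I*pi/7)

Details: chi_6(4) = zeta_14^(6*4) = zeta_14^24. Since zeta_14^14 = 1, this equals zeta_14^10 = exp(2*pi*i*10/14) = exp(-4*I*pi/7).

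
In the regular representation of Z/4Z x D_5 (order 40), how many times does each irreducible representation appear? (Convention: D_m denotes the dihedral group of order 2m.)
Each irreducible V_i of dimension d_i appears with multiplicity d_i, i.e. rho_reg = (direct sum over all irreducibles V_i) d_i V_i. The irreducible dimensions for Z/4Z x D_5 are 1, 1, 1, 1, 1, 1, 1, 1, 2, 2, 2, 2, 2, 2, 2, 2: 8 irreducibles of dimension 1, each with multiplicity 1; 8 irreducibles of dimension 2, each with multiplicity 2. Total dimension 8*1*1 + 8*2*2 = 40 = |G|.

Solution. General theorem: in the regular representation of a finite group G, each irreducible appears with multiplicity equal to its dimension. Check: dim(rho_reg) = sum d_i^2 = 1 + 1 + 1 + 1 + 1 + 1 + 1 + 1 + 4 + 4 + 4 + 4 + 4 + 4 + 4 + 4 = 40 = |G|.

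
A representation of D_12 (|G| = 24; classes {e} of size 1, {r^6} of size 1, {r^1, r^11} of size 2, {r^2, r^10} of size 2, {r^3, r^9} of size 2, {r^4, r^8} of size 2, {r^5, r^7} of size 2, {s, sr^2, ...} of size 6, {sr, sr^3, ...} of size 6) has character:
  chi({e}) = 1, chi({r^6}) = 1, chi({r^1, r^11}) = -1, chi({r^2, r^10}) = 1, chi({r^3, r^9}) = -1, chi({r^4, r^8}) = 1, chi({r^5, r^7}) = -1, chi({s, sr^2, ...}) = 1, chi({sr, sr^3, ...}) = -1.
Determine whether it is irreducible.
Irreducible: <chi, chi> = 1.

Justification: <chi, chi> = (1/|G|) sum_C |C| * |chi(C)|^2 = (1/24)[1*|1|^2 + 1*|1|^2 + 2*|-1|^2 + 2*|1|^2 + 2*|-1|^2 + 2*|1|^2 + 2*|-1|^2 + 6*|1|^2 + 6*|-1|^2]
  = (1/24)[(1) + (1) + (2) + (2) + (2) + (2) + (2) + (6) + (6)] = 24/24 = 1.
A character is irreducible iff <chi, chi> = 1, so this representation is irreducible.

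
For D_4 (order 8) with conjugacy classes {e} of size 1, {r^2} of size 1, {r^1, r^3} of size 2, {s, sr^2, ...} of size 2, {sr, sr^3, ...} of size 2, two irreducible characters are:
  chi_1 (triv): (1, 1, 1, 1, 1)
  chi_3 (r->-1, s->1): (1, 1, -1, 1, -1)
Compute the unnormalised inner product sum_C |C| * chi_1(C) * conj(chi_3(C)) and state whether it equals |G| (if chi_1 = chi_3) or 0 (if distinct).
Sum = 0; so <chi_1, chi_3> = 0 (distinct irreducibles are orthogonal).

Proof sketch: Compute term by term over conjugacy classes (|C| * chi_1(C) * conj(chi_3(C))):
  1*(1)*conj(1) + 1*(1)*conj(1) + 2*(1)*conj(-1) + 2*(1)*conj(1) + 2*(1)*conj(-1)
  = (1) + (1) + (-2) + (2) + (-2)
  = 0.
Dividing by |G| = 8 gives 0/8 = 0, matching the row-orthogonality relation <chi_1, chi_3> = [chi_1 = chi_3].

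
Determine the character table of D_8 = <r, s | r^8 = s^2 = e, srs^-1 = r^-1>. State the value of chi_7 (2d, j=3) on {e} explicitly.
Conjugacy classes: {e} of size 1, {r^4} of size 1, {r^1, r^7} of size 2, {r^2, r^6} of size 2, {r^3, r^5} of size 2, {s, sr^2, ...} of size 4, {sr, sr^3, ...} of size 4.
Character table:
  irrep \ class              {e} (size 1)  {r^4} (size 1)  {r^1, r^7} (size 2)  {r^2, r^6} (size 2)  {r^3, r^5} (size 2)  {s, sr^2, ...} (size 4)  {sr, sr^3, ...} (size 4)
  chi_1 (triv)               1             1               1                    1                    1                    1                        1                       
  chi_2 (sign: r->1, s->-1)  1             1               1                    1                    1                    -1                       -1                      
  chi_3 (r->-1, s->1)        1             1               -1                   1                    -1                   1                        -1                      
  chi_4 (r->-1, s->-1)       1             1               -1                   1                    -1                   -1                       1                       
  chi_5 (2d, j=1)            2             -2              sqrt(2)              0                    -sqrt(2)             0                        0                       
  chi_6 (2d, j=2)            2             2               0                    -2                   0                    0                        0                       
  chi_7 (2d, j=3)            2             -2              -sqrt(2)             0                    sqrt(2)              0                        0                       

Spot check: chi_7 (2d, j=3) on {e} = 2.

Reasoning: D_8 has order 2*8 = 16 with 7 conjugacy classes, hence 7 irreducibles. Sum of squared dims 1 + 1 + 1 + 1 + 4 + 4 + 4 = 16 = |G|. Linear characters come from the abelianisation; the 2-dimensional irreps have character r^k -> 2*cos(2*pi*j*k/8), reflections -> 0.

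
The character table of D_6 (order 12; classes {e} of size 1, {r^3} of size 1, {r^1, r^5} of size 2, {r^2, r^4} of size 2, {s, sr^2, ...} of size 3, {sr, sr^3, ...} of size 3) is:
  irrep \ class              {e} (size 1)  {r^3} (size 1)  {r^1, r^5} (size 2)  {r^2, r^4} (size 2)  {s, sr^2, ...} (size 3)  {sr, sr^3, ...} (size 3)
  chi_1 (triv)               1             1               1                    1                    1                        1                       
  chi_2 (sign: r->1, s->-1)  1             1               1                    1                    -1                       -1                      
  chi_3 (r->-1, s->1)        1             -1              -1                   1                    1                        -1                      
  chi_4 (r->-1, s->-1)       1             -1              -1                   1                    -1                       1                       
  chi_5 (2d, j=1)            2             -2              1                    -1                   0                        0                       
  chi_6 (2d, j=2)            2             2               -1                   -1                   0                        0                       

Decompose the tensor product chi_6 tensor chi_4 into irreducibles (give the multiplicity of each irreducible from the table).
chi_6 tensor chi_4 = chi_5 (all other irreducibles have multiplicity 0).

The character of a tensor product is the pointwise product (chi_6 * chi_4)(C) = chi_6(C) * chi_4(C):
  {e}: (2)*(1), {r^3}: (2)*(-1), {r^1, r^5}: (-1)*(-1), {r^2, r^4}: (-1)*(1), {s, sr^2, ...}: (0)*(-1), {sr, sr^3, ...}: (0)*(1)
so (chi_6 * chi_4) takes values
  {e} -> 2, {r^3} -> -2, {r^1, r^5} -> 1, {r^2, r^4} -> -1, {s, sr^2, ...} -> 0, {sr, sr^3, ...} -> 0.
Now take the inner product of this character with each irreducible chi from the table, <chi_6*chi_4, chi> = (1/12) sum_C |C| (chi_6*chi_4)(C) conj(chi(C)):
  <chi_6*chi_4, chi_1> = (1/12)[1*(2)*conj(1) + 1*(-2)*conj(1) + 2*(1)*conj(1) + 2*(-1)*conj(1) + 3*(0)*conj(1) + 3*(0)*conj(1)]
      = (1/12)[(2) + (-2) + (2) + (-2) + (0) + (0)] = 0/12 = 0
  <chi_6*chi_4, chi_2> = (1/12)[1*(2)*conj(1) + 1*(-2)*conj(1) + 2*(1)*conj(1) + 2*(-1)*conj(1) + 3*(0)*conj(-1) + 3*(0)*conj(-1)]
      = (1/12)[(2) + (-2) + (2) + (-2) + (0) + (0)] = 0/12 = 0
  <chi_6*chi_4, chi_3> = (1/12)[1*(2)*conj(1) + 1*(-2)*conj(-1) + 2*(1)*conj(-1) + 2*(-1)*conj(1) + 3*(0)*conj(1) + 3*(0)*conj(-1)]
      = (1/12)[(2) + (2) + (-2) + (-2) + (0) + (0)] = 0/12 = 0
  <chi_6*chi_4, chi_4> = (1/12)[1*(2)*conj(1) + 1*(-2)*conj(-1) + 2*(1)*conj(-1) + 2*(-1)*conj(1) + 3*(0)*conj(-1) + 3*(0)*conj(1)]
      = (1/12)[(2) + (2) + (-2) + (-2) + (0) + (0)] = 0/12 = 0
  <chi_6*chi_4, chi_5> = (1/12)[1*(2)*conj(2) + 1*(-2)*conj(-2) + 2*(1)*conj(1) + 2*(-1)*conj(-1) + 3*(0)*conj(0) + 3*(0)*conj(0)]
      = (1/12)[(4) + (4) + (2) + (2) + (0) + (0)] = 12/12 = 1
  <chi_6*chi_4, chi_6> = (1/12)[1*(2)*conj(2) + 1*(-2)*conj(2) + 2*(1)*conj(-1) + 2*(-1)*conj(-1) + 3*(0)*conj(0) + 3*(0)*conj(0)]
      = (1/12)[(4) + (-4) + (-2) + (2) + (0) + (0)] = 0/12 = 0
Hence the multiplicities are chi_5: 1. Dimension check: dim(chi_6)*dim(chi_4) = 2*1 = 2 and sum (mult * dim) = 1*2 = 2.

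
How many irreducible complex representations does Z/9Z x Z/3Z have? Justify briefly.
27

Why: The number of irreducible complex representations of a finite group equals its number of conjugacy classes. Z/9Z x Z/3Z is abelian of order 27, so every element is its own conjugacy class: 27 classes, so Z/9Z x Z/3Z (order 27) has exactly 27 irreducible complex representations.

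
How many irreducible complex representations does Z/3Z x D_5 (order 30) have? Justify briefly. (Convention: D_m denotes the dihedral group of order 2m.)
12

Argument: The number of irreducible complex representations of a finite group equals its number of conjugacy classes. For a direct product, #classes(G x H) = #classes(G) * #classes(H). Z/3Z has 3 classes (abelian), D_5 has 4 classes, so 3 * 4 = 12, so Z/3Z x D_5 (order 30) has exactly 12 irreducible complex representations.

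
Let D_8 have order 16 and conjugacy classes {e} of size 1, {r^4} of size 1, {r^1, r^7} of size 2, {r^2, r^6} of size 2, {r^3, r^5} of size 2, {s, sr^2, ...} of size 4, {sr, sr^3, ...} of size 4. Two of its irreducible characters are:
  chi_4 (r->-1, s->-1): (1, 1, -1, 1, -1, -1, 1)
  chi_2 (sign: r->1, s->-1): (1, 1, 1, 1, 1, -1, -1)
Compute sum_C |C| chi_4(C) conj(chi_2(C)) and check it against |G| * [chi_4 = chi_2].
Sum = 0; so <chi_4, chi_2> = 0 (distinct irreducibles are orthogonal).

Derivation: Compute term by term over conjugacy classes (|C| * chi_4(C) * conj(chi_2(C))):
  1*(1)*conj(1) + 1*(1)*conj(1) + 2*(-1)*conj(1) + 2*(1)*conj(1) + 2*(-1)*conj(1) + 4*(-1)*conj(-1) + 4*(1)*conj(-1)
  = (1) + (1) + (-2) + (2) + (-2) + (4) + (-4)
  = 0.
Dividing by |G| = 16 gives 0/16 = 0, matching the row-orthogonality relation <chi_4, chi_2> = [chi_4 = chi_2].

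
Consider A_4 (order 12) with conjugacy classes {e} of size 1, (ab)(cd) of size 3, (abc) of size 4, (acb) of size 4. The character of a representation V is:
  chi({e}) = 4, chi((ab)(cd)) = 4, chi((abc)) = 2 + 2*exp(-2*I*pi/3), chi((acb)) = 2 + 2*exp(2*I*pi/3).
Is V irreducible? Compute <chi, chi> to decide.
Not irreducible (reducible): <chi, chi> = 8 > 1.

Justification: <chi, chi> = (1/|G|) sum_C |C| * |chi(C)|^2 = (1/12)[1*|4|^2 + 3*|4|^2 + 4*|2 + 2*exp(-2*I*pi/3)|^2 + 4*|2 + 2*exp(2*I*pi/3)|^2]
  = (1/12)[(16) + (48) + (16) + (16)] = 96/12 = 8.
(Exp terms are combined using exp(i*s)*conj(exp(i*t)) = exp(i*(s-t)), and sums of them are collapsed using the identity that for every m > 1 the m distinct m-th roots of unity sum to 0, e.g. 1 + exp(2*I*pi/3) + exp(-2*I*pi/3) = 0.)
A character is irreducible iff <chi, chi> = 1, so this representation is reducible.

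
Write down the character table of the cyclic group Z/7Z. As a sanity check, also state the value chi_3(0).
Character table of Z/7Z (irreps indexed chi_0,...,chi_6 with chi_k(m) = zeta_7^(k*m), zeta_7 = exp(2*pi*i/7)):
  irrep \ class  {0} (size 1)  {1} (size 1)    {2} (size 1)    {3} (size 1)    {4} (size 1)    {5} (size 1)    {6} (size 1)  
  chi_0          1             1               1               1               1               1               1             
  chi_1          1             exp(2*I*pi/7)   exp(4*I*pi/7)   exp(6*I*pi/7)   exp(-6*I*pi/7)  exp(-4*I*pi/7)  exp(-2*I*pi/7)
  chi_2          1             exp(4*I*pi/7)   exp(-6*I*pi/7)  exp(-2*I*pi/7)  exp(2*I*pi/7)   exp(6*I*pi/7)   exp(-4*I*pi/7)
  chi_3          1             exp(6*I*pi/7)   exp(-2*I*pi/7)  exp(4*I*pi/7)   exp(-4*I*pi/7)  exp(2*I*pi/7)   exp(-6*I*pi/7)
  chi_4          1             exp(-6*I*pi/7)  exp(2*I*pi/7)   exp(-4*I*pi/7)  exp(4*I*pi/7)   exp(-2*I*pi/7)  exp(6*I*pi/7) 
  chi_5          1             exp(-4*I*pi/7)  exp(6*I*pi/7)   exp(2*I*pi/7)   exp(-2*I*pi/7)  exp(-6*I*pi/7)  exp(4*I*pi/7) 
  chi_6          1             exp(-2*I*pi/7)  exp(-4*I*pi/7)  exp(-6*I*pi/7)  exp(6*I*pi/7)   exp(4*I*pi/7)   exp(2*I*pi/7) 

Spot check: chi_3(0) = zeta_7^(3*0) = zeta_7^0 = 1.

Z/7Z is abelian, so all 7 irreducible complex representations are 1-dimensional. They are given by chi_k(m) = zeta_7^(k*m) for k = 0,...,6. Row orthogonality: sum_m chi_k(m) conj(chi_l(m)) = 7 * [k = l].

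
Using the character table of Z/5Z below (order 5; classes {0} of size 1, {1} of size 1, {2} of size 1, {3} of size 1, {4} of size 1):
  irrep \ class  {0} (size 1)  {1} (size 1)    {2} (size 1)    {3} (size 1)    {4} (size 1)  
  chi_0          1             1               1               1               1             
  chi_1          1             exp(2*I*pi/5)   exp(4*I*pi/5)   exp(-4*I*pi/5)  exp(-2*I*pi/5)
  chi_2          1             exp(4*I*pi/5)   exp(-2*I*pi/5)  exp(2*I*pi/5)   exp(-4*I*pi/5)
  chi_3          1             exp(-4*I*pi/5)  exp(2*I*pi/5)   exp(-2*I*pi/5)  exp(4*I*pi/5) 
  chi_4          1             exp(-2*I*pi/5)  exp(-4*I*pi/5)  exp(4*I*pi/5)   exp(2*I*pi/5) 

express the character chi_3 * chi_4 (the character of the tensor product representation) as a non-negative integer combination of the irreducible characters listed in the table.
chi_3 tensor chi_4 = chi_2 (all other irreducibles have multiplicity 0).

Why: The character of a tensor product is the pointwise product (chi_3 * chi_4)(C) = chi_3(C) * chi_4(C):
  {0}: (1)*(1), {1}: (exp(-4*I*pi/5))*(exp(-2*I*pi/5)), {2}: (exp(2*I*pi/5))*(exp(-4*I*pi/5)), {3}: (exp(-2*I*pi/5))*(exp(4*I*pi/5)), {4}: (exp(4*I*pi/5))*(exp(2*I*pi/5))
so (chi_3 * chi_4) takes values
  {0} -> 1, {1} -> exp(4*I*pi/5), {2} -> exp(-2*I*pi/5), {3} -> exp(2*I*pi/5), {4} -> exp(-4*I*pi/5).
Now take the inner product of this character with each irreducible chi from the table, <chi_3*chi_4, chi> = (1/5) sum_C |C| (chi_3*chi_4)(C) conj(chi(C)):
  <chi_3*chi_4, chi_0> = (1/5)[1*(1)*conj(1) + 1*(exp(4*I*pi/5))*conj(1) + 1*(exp(-2*I*pi/5))*conj(1) + 1*(exp(2*I*pi/5))*conj(1) + 1*(exp(-4*I*pi/5))*conj(1)]
      = (1/5)[(1) + (exp(4*I*pi/5)) + (exp(-2*I*pi/5)) + (exp(2*I*pi/5)) + (exp(-4*I*pi/5))] = 0/5 = 0
  <chi_3*chi_4, chi_1> = (1/5)[1*(1)*conj(1) + 1*(exp(4*I*pi/5))*conj(exp(2*I*pi/5)) + 1*(exp(-2*I*pi/5))*conj(exp(4*I*pi/5)) + 1*(exp(2*I*pi/5))*conj(exp(-4*I*pi/5)) + 1*(exp(-4*I*pi/5))*conj(exp(-2*I*pi/5))]
      = (1/5)[(1) + (exp(2*I*pi/5)) + (exp(4*I*pi/5)) + (exp(-4*I*pi/5)) + (exp(-2*I*pi/5))] = 0/5 = 0
  <chi_3*chi_4, chi_2> = (1/5)[1*(1)*conj(1) + 1*(exp(4*I*pi/5))*conj(exp(4*I*pi/5)) + 1*(exp(-2*I*pi/5))*conj(exp(-2*I*pi/5)) + 1*(exp(2*I*pi/5))*conj(exp(2*I*pi/5)) + 1*(exp(-4*I*pi/5))*conj(exp(-4*I*pi/5))]
      = (1/5)[(1) + (1) + (1) + (1) + (1)] = 5/5 = 1
  <chi_3*chi_4, chi_3> = (1/5)[1*(1)*conj(1) + 1*(exp(4*I*pi/5))*conj(exp(-4*I*pi/5)) + 1*(exp(-2*I*pi/5))*conj(exp(2*I*pi/5)) + 1*(exp(2*I*pi/5))*conj(exp(-2*I*pi/5)) + 1*(exp(-4*I*pi/5))*conj(exp(4*I*pi/5))]
      = (1/5)[(1) + (exp(-2*I*pi/5)) + (exp(-4*I*pi/5)) + (exp(4*I*pi/5)) + (exp(2*I*pi/5))] = 0/5 = 0
  <chi_3*chi_4, chi_4> = (1/5)[1*(1)*conj(1) + 1*(exp(4*I*pi/5))*conj(exp(-2*I*pi/5)) + 1*(exp(-2*I*pi/5))*conj(exp(-4*I*pi/5)) + 1*(exp(2*I*pi/5))*conj(exp(4*I*pi/5)) + 1*(exp(-4*I*pi/5))*conj(exp(2*I*pi/5))]
      = (1/5)[(1) + (exp(-4*I*pi/5)) + (exp(2*I*pi/5)) + (exp(-2*I*pi/5)) + (exp(4*I*pi/5))] = 0/5 = 0
(Exp terms are combined using exp(i*s)*conj(exp(i*t)) = exp(i*(s-t)), and sums of them are collapsed using the identity that for every m > 1 the m distinct m-th roots of unity sum to 0, e.g. 1 + exp(2*I*pi/3) + exp(-2*I*pi/3) = 0.)
Hence the multiplicities are chi_2: 1. Dimension check: dim(chi_3)*dim(chi_4) = 1*1 = 1 and sum (mult * dim) = 1*1 = 1.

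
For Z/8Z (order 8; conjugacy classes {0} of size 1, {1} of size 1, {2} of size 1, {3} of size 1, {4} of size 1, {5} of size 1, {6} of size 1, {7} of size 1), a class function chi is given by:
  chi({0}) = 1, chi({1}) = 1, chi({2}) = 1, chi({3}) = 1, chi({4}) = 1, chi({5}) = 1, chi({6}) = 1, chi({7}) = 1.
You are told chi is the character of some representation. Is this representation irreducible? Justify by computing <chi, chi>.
Irreducible: <chi, chi> = 1.

Reasoning: <chi, chi> = (1/|G|) sum_C |C| * |chi(C)|^2 = (1/8)[1*|1|^2 + 1*|1|^2 + 1*|1|^2 + 1*|1|^2 + 1*|1|^2 + 1*|1|^2 + 1*|1|^2 + 1*|1|^2]
  = (1/8)[(1) + (1) + (1) + (1) + (1) + (1) + (1) + (1)] = 8/8 = 1.
(Exp terms are combined using exp(i*s)*conj(exp(i*t)) = exp(i*(s-t)), and sums of them are collapsed using the identity that for every m > 1 the m distinct m-th roots of unity sum to 0, e.g. 1 + exp(2*I*pi/3) + exp(-2*I*pi/3) = 0.)
A character is irreducible iff <chi, chi> = 1, so this representation is irreducible.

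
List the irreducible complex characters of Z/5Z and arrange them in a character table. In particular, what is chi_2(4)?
Character table of Z/5Z (irreps indexed chi_0,...,chi_4 with chi_k(m) = zeta_5^(k*m), zeta_5 = exp(2*pi*i/5)):
  irrep \ class  {0} (size 1)  {1} (size 1)    {2} (size 1)    {3} (size 1)    {4} (size 1)  
  chi_0          1             1               1               1               1             
  chi_1          1             exp(2*I*pi/5)   exp(4*I*pi/5)   exp(-4*I*pi/5)  exp(-2*I*pi/5)
  chi_2          1             exp(4*I*pi/5)   exp(-2*I*pi/5)  exp(2*I*pi/5)   exp(-4*I*pi/5)
  chi_3          1             exp(-4*I*pi/5)  exp(2*I*pi/5)   exp(-2*I*pi/5)  exp(4*I*pi/5) 
  chi_4          1             exp(-2*I*pi/5)  exp(-4*I*pi/5)  exp(4*I*pi/5)   exp(2*I*pi/5) 

Spot check: chi_2(4) = zeta_5^(2*4) = zeta_5^8 = exp(-4*I*pi/5).

Explanation: Z/5Z is abelian, so all 5 irreducible complex representations are 1-dimensional. They are given by chi_k(m) = zeta_5^(k*m) for k = 0,...,4. Row orthogonality: sum_m chi_k(m) conj(chi_l(m)) = 5 * [k = l].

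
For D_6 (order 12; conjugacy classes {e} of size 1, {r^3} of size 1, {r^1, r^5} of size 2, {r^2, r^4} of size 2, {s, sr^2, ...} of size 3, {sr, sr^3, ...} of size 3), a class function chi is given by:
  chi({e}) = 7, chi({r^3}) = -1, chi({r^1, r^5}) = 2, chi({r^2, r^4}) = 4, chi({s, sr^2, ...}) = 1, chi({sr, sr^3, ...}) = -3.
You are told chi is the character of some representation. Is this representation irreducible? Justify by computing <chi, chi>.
Not irreducible (reducible): <chi, chi> = 10 > 1.

Details: <chi, chi> = (1/|G|) sum_C |C| * |chi(C)|^2 = (1/12)[1*|7|^2 + 1*|-1|^2 + 2*|2|^2 + 2*|4|^2 + 3*|1|^2 + 3*|-3|^2]
  = (1/12)[(49) + (1) + (8) + (32) + (3) + (27)] = 120/12 = 10.
A character is irreducible iff <chi, chi> = 1, so this representation is reducible.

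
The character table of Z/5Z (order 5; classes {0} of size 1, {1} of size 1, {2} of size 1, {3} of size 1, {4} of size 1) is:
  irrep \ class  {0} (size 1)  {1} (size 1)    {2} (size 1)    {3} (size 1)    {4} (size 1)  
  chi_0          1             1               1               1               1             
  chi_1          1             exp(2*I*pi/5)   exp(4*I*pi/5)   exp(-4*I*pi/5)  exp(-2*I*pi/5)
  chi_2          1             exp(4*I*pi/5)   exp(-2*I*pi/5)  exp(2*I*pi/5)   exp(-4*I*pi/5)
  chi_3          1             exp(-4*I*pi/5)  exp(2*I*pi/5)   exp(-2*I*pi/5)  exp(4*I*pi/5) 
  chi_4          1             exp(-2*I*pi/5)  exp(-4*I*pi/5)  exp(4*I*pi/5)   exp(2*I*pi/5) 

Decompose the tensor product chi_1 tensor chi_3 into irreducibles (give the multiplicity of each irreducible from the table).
chi_1 tensor chi_3 = chi_4 (all other irreducibles have multiplicity 0).

Argument: The character of a tensor product is the pointwise product (chi_1 * chi_3)(C) = chi_1(C) * chi_3(C):
  {0}: (1)*(1), {1}: (exp(2*I*pi/5))*(exp(-4*I*pi/5)), {2}: (exp(4*I*pi/5))*(exp(2*I*pi/5)), {3}: (exp(-4*I*pi/5))*(exp(-2*I*pi/5)), {4}: (exp(-2*I*pi/5))*(exp(4*I*pi/5))
so (chi_1 * chi_3) takes values
  {0} -> 1, {1} -> exp(-2*I*pi/5), {2} -> exp(-4*I*pi/5), {3} -> exp(4*I*pi/5), {4} -> exp(2*I*pi/5).
Now take the inner product of this character with each irreducible chi from the table, <chi_1*chi_3, chi> = (1/5) sum_C |C| (chi_1*chi_3)(C) conj(chi(C)):
  <chi_1*chi_3, chi_0> = (1/5)[1*(1)*conj(1) + 1*(exp(-2*I*pi/5))*conj(1) + 1*(exp(-4*I*pi/5))*conj(1) + 1*(exp(4*I*pi/5))*conj(1) + 1*(exp(2*I*pi/5))*conj(1)]
      = (1/5)[(1) + (exp(-2*I*pi/5)) + (exp(-4*I*pi/5)) + (exp(4*I*pi/5)) + (exp(2*I*pi/5))] = 0/5 = 0
  <chi_1*chi_3, chi_1> = (1/5)[1*(1)*conj(1) + 1*(exp(-2*I*pi/5))*conj(exp(2*I*pi/5)) + 1*(exp(-4*I*pi/5))*conj(exp(4*I*pi/5)) + 1*(exp(4*I*pi/5))*conj(exp(-4*I*pi/5)) + 1*(exp(2*I*pi/5))*conj(exp(-2*I*pi/5))]
      = (1/5)[(1) + (exp(-4*I*pi/5)) + (exp(2*I*pi/5)) + (exp(-2*I*pi/5)) + (exp(4*I*pi/5))] = 0/5 = 0
  <chi_1*chi_3, chi_2> = (1/5)[1*(1)*conj(1) + 1*(exp(-2*I*pi/5))*conj(exp(4*I*pi/5)) + 1*(exp(-4*I*pi/5))*conj(exp(-2*I*pi/5)) + 1*(exp(4*I*pi/5))*conj(exp(2*I*pi/5)) + 1*(exp(2*I*pi/5))*conj(exp(-4*I*pi/5))]
      = (1/5)[(1) + (exp(4*I*pi/5)) + (exp(-2*I*pi/5)) + (exp(2*I*pi/5)) + (exp(-4*I*pi/5))] = 0/5 = 0
  <chi_1*chi_3, chi_3> = (1/5)[1*(1)*conj(1) + 1*(exp(-2*I*pi/5))*conj(exp(-4*I*pi/5)) + 1*(exp(-4*I*pi/5))*conj(exp(2*I*pi/5)) + 1*(exp(4*I*pi/5))*conj(exp(-2*I*pi/5)) + 1*(exp(2*I*pi/5))*conj(exp(4*I*pi/5))]
      = (1/5)[(1) + (exp(2*I*pi/5)) + (exp(4*I*pi/5)) + (exp(-4*I*pi/5)) + (exp(-2*I*pi/5))] = 0/5 = 0
  <chi_1*chi_3, chi_4> = (1/5)[1*(1)*conj(1) + 1*(exp(-2*I*pi/5))*conj(exp(-2*I*pi/5)) + 1*(exp(-4*I*pi/5))*conj(exp(-4*I*pi/5)) + 1*(exp(4*I*pi/5))*conj(exp(4*I*pi/5)) + 1*(exp(2*I*pi/5))*conj(exp(2*I*pi/5))]
      = (1/5)[(1) + (1) + (1) + (1) + (1)] = 5/5 = 1
(Exp terms are combined using exp(i*s)*conj(exp(i*t)) = exp(i*(s-t)), and sums of them are collapsed using the identity that for every m > 1 the m distinct m-th roots of unity sum to 0, e.g. 1 + exp(2*I*pi/3) + exp(-2*I*pi/3) = 0.)
Hence the multiplicities are chi_4: 1. Dimension check: dim(chi_1)*dim(chi_3) = 1*1 = 1 and sum (mult * dim) = 1*1 = 1.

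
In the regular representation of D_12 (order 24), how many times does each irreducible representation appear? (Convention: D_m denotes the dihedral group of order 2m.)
Each irreducible V_i of dimension d_i appears with multiplicity d_i, i.e. rho_reg = (direct sum over all irreducibles V_i) d_i V_i. The irreducible dimensions for D_12 are 1, 1, 1, 1, 2, 2, 2, 2, 2: 4 irreducibles of dimension 1, each with multiplicity 1; 5 irreducibles of dimension 2, each with multiplicity 2. Total dimension 4*1*1 + 5*2*2 = 24 = |G|.

Working: General theorem: in the regular representation of a finite group G, each irreducible appears with multiplicity equal to its dimension. Check: dim(rho_reg) = sum d_i^2 = 1 + 1 + 1 + 1 + 4 + 4 + 4 + 4 + 4 = 24 = |G|.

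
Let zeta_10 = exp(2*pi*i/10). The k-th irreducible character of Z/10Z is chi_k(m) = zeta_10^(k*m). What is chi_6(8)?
chi_6(8) = zeta_10^48 = exp(-2*I*pi/5)

Explanation: chi_6(8) = zeta_10^(6*8) = zeta_10^48. Since zeta_10^10 = 1, this equals zeta_10^8 = exp(2*pi*i*8/10) = exp(-2*I*pi/5).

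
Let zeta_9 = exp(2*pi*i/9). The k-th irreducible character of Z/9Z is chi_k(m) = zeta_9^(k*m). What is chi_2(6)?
chi_2(6) = zeta_9^12 = exp(2*I*pi/3)

Working: chi_2(6) = zeta_9^(2*6) = zeta_9^12. Since zeta_9^9 = 1, this equals zeta_9^3 = exp(2*pi*i*3/9) = exp(2*I*pi/3).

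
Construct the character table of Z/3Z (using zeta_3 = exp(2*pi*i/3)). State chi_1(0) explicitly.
Character table of Z/3Z (irreps indexed chi_0,...,chi_2 with chi_k(m) = zeta_3^(k*m), zeta_3 = exp(2*pi*i/3)):
  irrep \ class  {0} (size 1)  {1} (size 1)    {2} (size 1)  
  chi_0          1             1               1             
  chi_1          1             exp(2*I*pi/3)   exp(-2*I*pi/3)
  chi_2          1             exp(-2*I*pi/3)  exp(2*I*pi/3) 

Spot check: chi_1(0) = zeta_3^(1*0) = zeta_3^0 = 1.

Derivation: Z/3Z is abelian, so all 3 irreducible complex representations are 1-dimensional. They are given by chi_k(m) = zeta_3^(k*m) for k = 0,...,2. Row orthogonality: sum_m chi_k(m) conj(chi_l(m)) = 3 * [k = l].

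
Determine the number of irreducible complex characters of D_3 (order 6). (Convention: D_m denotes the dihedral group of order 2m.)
3

Justification: The number of irreducible complex representations of a finite group equals its number of conjugacy classes. D_3 has 3 conjugacy classes ((n+3)/2 for n odd), so D_3 (order 6) has exactly 3 irreducible complex representations.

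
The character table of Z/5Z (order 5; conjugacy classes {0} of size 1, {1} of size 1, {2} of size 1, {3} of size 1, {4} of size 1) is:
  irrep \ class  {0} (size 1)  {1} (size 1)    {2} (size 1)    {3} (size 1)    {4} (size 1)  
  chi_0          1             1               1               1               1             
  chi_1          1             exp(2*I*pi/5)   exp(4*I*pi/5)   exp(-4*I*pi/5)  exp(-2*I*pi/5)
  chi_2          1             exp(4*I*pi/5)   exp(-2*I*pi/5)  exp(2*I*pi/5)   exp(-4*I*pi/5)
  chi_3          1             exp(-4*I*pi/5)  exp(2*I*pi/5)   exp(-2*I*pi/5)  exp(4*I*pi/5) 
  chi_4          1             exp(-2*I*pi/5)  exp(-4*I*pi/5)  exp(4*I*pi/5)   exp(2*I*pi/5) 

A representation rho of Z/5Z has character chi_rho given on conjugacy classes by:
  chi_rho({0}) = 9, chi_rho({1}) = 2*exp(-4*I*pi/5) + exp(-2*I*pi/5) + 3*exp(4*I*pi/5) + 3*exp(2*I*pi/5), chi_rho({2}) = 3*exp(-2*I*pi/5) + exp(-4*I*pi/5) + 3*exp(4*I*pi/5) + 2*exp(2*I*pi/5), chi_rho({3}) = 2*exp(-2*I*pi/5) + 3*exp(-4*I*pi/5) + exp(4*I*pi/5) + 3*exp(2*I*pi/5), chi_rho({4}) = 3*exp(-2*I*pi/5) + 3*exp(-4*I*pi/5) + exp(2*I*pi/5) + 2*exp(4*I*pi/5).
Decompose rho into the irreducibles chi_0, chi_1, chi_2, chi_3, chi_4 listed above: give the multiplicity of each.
Multiplicities: chi_0: 0, chi_1: 3, chi_2: 3, chi_3: 2, chi_4: 1.

Details: Use <chi_rho, chi> = (1/|G|) sum_C |C| * chi_rho(C) * conj(chi(C)) with |G| = 5 for each irreducible chi in the table:
  <chi_rho, chi_0> = (1/5)[1*(9)*conj(1) + 1*(2*exp(-4*I*pi/5) + exp(-2*I*pi/5) + 3*exp(4*I*pi/5) + 3*exp(2*I*pi/5))*conj(1) + 1*(3*exp(-2*I*pi/5) + exp(-4*I*pi/5) + 3*exp(4*I*pi/5) + 2*exp(2*I*pi/5))*conj(1) + 1*(2*exp(-2*I*pi/5) + 3*exp(-4*I*pi/5) + exp(4*I*pi/5) + 3*exp(2*I*pi/5))*conj(1) + 1*(3*exp(-2*I*pi/5) + 3*exp(-4*I*pi/5) + exp(2*I*pi/5) + 2*exp(4*I*pi/5))*conj(1)]
      = (1/5)[(9) + (2*exp(-4*I*pi/5) + exp(-2*I*pi/5) + 3*exp(4*I*pi/5) + 3*exp(2*I*pi/5)) + (3*exp(-2*I*pi/5) + exp(-4*I*pi/5) + 3*exp(4*I*pi/5) + 2*exp(2*I*pi/5)) + (2*exp(-2*I*pi/5) + 3*exp(-4*I*pi/5) + exp(4*I*pi/5) + 3*exp(2*I*pi/5)) + (3*exp(-2*I*pi/5) + 3*exp(-4*I*pi/5) + exp(2*I*pi/5) + 2*exp(4*I*pi/5))] = 0/5 = 0
  <chi_rho, chi_1> = (1/5)[1*(9)*conj(1) + 1*(2*exp(-4*I*pi/5) + exp(-2*I*pi/5) + 3*exp(4*I*pi/5) + 3*exp(2*I*pi/5))*conj(exp(2*I*pi/5)) + 1*(3*exp(-2*I*pi/5) + exp(-4*I*pi/5) + 3*exp(4*I*pi/5) + 2*exp(2*I*pi/5))*conj(exp(4*I*pi/5)) + 1*(2*exp(-2*I*pi/5) + 3*exp(-4*I*pi/5) + exp(4*I*pi/5) + 3*exp(2*I*pi/5))*conj(exp(-4*I*pi/5)) + 1*(3*exp(-2*I*pi/5) + 3*exp(-4*I*pi/5) + exp(2*I*pi/5) + 2*exp(4*I*pi/5))*conj(exp(-2*I*pi/5))]
      = (1/5)[(9) + (3 + exp(-4*I*pi/5) + 2*exp(4*I*pi/5) + 3*exp(2*I*pi/5)) + (3 + 2*exp(-2*I*pi/5) + exp(2*I*pi/5) + 3*exp(4*I*pi/5)) + (3 + 3*exp(-4*I*pi/5) + exp(-2*I*pi/5) + 2*exp(2*I*pi/5)) + (3 + 3*exp(-2*I*pi/5) + 2*exp(-4*I*pi/5) + exp(4*I*pi/5))] = 15/5 = 3
  <chi_rho, chi_2> = (1/5)[1*(9)*conj(1) + 1*(2*exp(-4*I*pi/5) + exp(-2*I*pi/5) + 3*exp(4*I*pi/5) + 3*exp(2*I*pi/5))*conj(exp(4*I*pi/5)) + 1*(3*exp(-2*I*pi/5) + exp(-4*I*pi/5) + 3*exp(4*I*pi/5) + 2*exp(2*I*pi/5))*conj(exp(-2*I*pi/5)) + 1*(2*exp(-2*I*pi/5) + 3*exp(-4*I*pi/5) + exp(4*I*pi/5) + 3*exp(2*I*pi/5))*conj(exp(2*I*pi/5)) + 1*(3*exp(-2*I*pi/5) + 3*exp(-4*I*pi/5) + exp(2*I*pi/5) + 2*exp(4*I*pi/5))*conj(exp(-4*I*pi/5))]
      = (1/5)[(9) + (3 + 3*exp(-2*I*pi/5) + exp(4*I*pi/5) + 2*exp(2*I*pi/5)) + (3 + 3*exp(-4*I*pi/5) + exp(-2*I*pi/5) + 2*exp(4*I*pi/5)) + (3 + 2*exp(-4*I*pi/5) + exp(2*I*pi/5) + 3*exp(4*I*pi/5)) + (3 + 2*exp(-2*I*pi/5) + exp(-4*I*pi/5) + 3*exp(2*I*pi/5))] = 15/5 = 3
  <chi_rho, chi_3> = (1/5)[1*(9)*conj(1) + 1*(2*exp(-4*I*pi/5) + exp(-2*I*pi/5) + 3*exp(4*I*pi/5) + 3*exp(2*I*pi/5))*conj(exp(-4*I*pi/5)) + 1*(3*exp(-2*I*pi/5) + exp(-4*I*pi/5) + 3*exp(4*I*pi/5) + 2*exp(2*I*pi/5))*conj(exp(2*I*pi/5)) + 1*(2*exp(-2*I*pi/5) + 3*exp(-4*I*pi/5) + exp(4*I*pi/5) + 3*exp(2*I*pi/5))*conj(exp(-2*I*pi/5)) + 1*(3*exp(-2*I*pi/5) + 3*exp(-4*I*pi/5) + exp(2*I*pi/5) + 2*exp(4*I*pi/5))*conj(exp(4*I*pi/5))]
      = (1/5)[(9) + (2 + 3*exp(-2*I*pi/5) + 3*exp(-4*I*pi/5) + exp(2*I*pi/5)) + (2 + 3*exp(-4*I*pi/5) + exp(4*I*pi/5) + 3*exp(2*I*pi/5)) + (2 + 3*exp(-2*I*pi/5) + exp(-4*I*pi/5) + 3*exp(4*I*pi/5)) + (2 + exp(-2*I*pi/5) + 3*exp(4*I*pi/5) + 3*exp(2*I*pi/5))] = 10/5 = 2
  <chi_rho, chi_4> = (1/5)[1*(9)*conj(1) + 1*(2*exp(-4*I*pi/5) + exp(-2*I*pi/5) + 3*exp(4*I*pi/5) + 3*exp(2*I*pi/5))*conj(exp(-2*I*pi/5)) + 1*(3*exp(-2*I*pi/5) + exp(-4*I*pi/5) + 3*exp(4*I*pi/5) + 2*exp(2*I*pi/5))*conj(exp(-4*I*pi/5)) + 1*(2*exp(-2*I*pi/5) + 3*exp(-4*I*pi/5) + exp(4*I*pi/5) + 3*exp(2*I*pi/5))*conj(exp(4*I*pi/5)) + 1*(3*exp(-2*I*pi/5) + 3*exp(-4*I*pi/5) + exp(2*I*pi/5) + 2*exp(4*I*pi/5))*conj(exp(2*I*pi/5))]
      = (1/5)[(9) + (1 + 2*exp(-2*I*pi/5) + 3*exp(-4*I*pi/5) + 3*exp(4*I*pi/5)) + (1 + 3*exp(-2*I*pi/5) + 2*exp(-4*I*pi/5) + 3*exp(2*I*pi/5)) + (1 + 3*exp(-2*I*pi/5) + 2*exp(4*I*pi/5) + 3*exp(2*I*pi/5)) + (1 + 3*exp(-4*I*pi/5) + 3*exp(4*I*pi/5) + 2*exp(2*I*pi/5))] = 5/5 = 1
(Exp terms are combined using exp(i*s)*conj(exp(i*t)) = exp(i*(s-t)), and sums of them are collapsed using the identity that for every m > 1 the m distinct m-th roots of unity sum to 0, e.g. 1 + exp(2*I*pi/3) + exp(-2*I*pi/3) = 0.)
Dimension check: dim(rho) = sum (mult * dim) = 0*1 + 3*1 + 3*1 + 2*1 + 1*1 = 9 = chi_rho(e) = 9.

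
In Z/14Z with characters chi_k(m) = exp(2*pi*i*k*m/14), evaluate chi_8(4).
chi_8(4) = zeta_14^32 = exp(4*I*pi/7)

Derivation: chi_8(4) = zeta_14^(8*4) = zeta_14^32. Since zeta_14^14 = 1, this equals zeta_14^4 = exp(2*pi*i*4/14) = exp(4*I*pi/7).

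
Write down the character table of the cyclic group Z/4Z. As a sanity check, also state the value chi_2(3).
Character table of Z/4Z (irreps indexed chi_0,...,chi_3 with chi_k(m) = zeta_4^(k*m), zeta_4 = exp(2*pi*i/4)):
  irrep \ class  {0} (size 1)  {1} (size 1)  {2} (size 1)  {3} (size 1)
  chi_0          1             1             1             1           
  chi_1          1             I             -1            -I          
  chi_2          1             -1            1             -1          
  chi_3          1             -I            -1            I           

Spot check: chi_2(3) = zeta_4^(2*3) = zeta_4^6 = -1.

Argument: Z/4Z is abelian, so all 4 irreducible complex representations are 1-dimensional. They are given by chi_k(m) = zeta_4^(k*m) for k = 0,...,3. Row orthogonality: sum_m chi_k(m) conj(chi_l(m)) = 4 * [k = l].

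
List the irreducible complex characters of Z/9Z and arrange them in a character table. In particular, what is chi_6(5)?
Character table of Z/9Z (irreps indexed chi_0,...,chi_8 with chi_k(m) = zeta_9^(k*m), zeta_9 = exp(2*pi*i/9)):
  irrep \ class  {0} (size 1)  {1} (size 1)    {2} (size 1)    {3} (size 1)    {4} (size 1)    {5} (size 1)    {6} (size 1)    {7} (size 1)    {8} (size 1)  
  chi_0          1             1               1               1               1               1               1               1               1             
  chi_1          1             exp(2*I*pi/9)   exp(4*I*pi/9)   exp(2*I*pi/3)   exp(8*I*pi/9)   exp(-8*I*pi/9)  exp(-2*I*pi/3)  exp(-4*I*pi/9)  exp(-2*I*pi/9)
  chi_2          1             exp(4*I*pi/9)   exp(8*I*pi/9)   exp(-2*I*pi/3)  exp(-2*I*pi/9)  exp(2*I*pi/9)   exp(2*I*pi/3)   exp(-8*I*pi/9)  exp(-4*I*pi/9)
  chi_3          1             exp(2*I*pi/3)   exp(-2*I*pi/3)  1               exp(2*I*pi/3)   exp(-2*I*pi/3)  1               exp(2*I*pi/3)   exp(-2*I*pi/3)
  chi_4          1             exp(8*I*pi/9)   exp(-2*I*pi/9)  exp(2*I*pi/3)   exp(-4*I*pi/9)  exp(4*I*pi/9)   exp(-2*I*pi/3)  exp(2*I*pi/9)   exp(-8*I*pi/9)
  chi_5          1             exp(-8*I*pi/9)  exp(2*I*pi/9)   exp(-2*I*pi/3)  exp(4*I*pi/9)   exp(-4*I*pi/9)  exp(2*I*pi/3)   exp(-2*I*pi/9)  exp(8*I*pi/9) 
  chi_6          1             exp(-2*I*pi/3)  exp(2*I*pi/3)   1               exp(-2*I*pi/3)  exp(2*I*pi/3)   1               exp(-2*I*pi/3)  exp(2*I*pi/3) 
  chi_7          1             exp(-4*I*pi/9)  exp(-8*I*pi/9)  exp(2*I*pi/3)   exp(2*I*pi/9)   exp(-2*I*pi/9)  exp(-2*I*pi/3)  exp(8*I*pi/9)   exp(4*I*pi/9) 
  chi_8          1             exp(-2*I*pi/9)  exp(-4*I*pi/9)  exp(-2*I*pi/3)  exp(-8*I*pi/9)  exp(8*I*pi/9)   exp(2*I*pi/3)   exp(4*I*pi/9)   exp(2*I*pi/9) 

Spot check: chi_6(5) = zeta_9^(6*5) = zeta_9^30 = exp(2*I*pi/3).

Why: Z/9Z is abelian, so all 9 irreducible complex representations are 1-dimensional. They are given by chi_k(m) = zeta_9^(k*m) for k = 0,...,8. Row orthogonality: sum_m chi_k(m) conj(chi_l(m)) = 9 * [k = l].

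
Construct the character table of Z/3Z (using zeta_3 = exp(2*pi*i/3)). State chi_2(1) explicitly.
Character table of Z/3Z (irreps indexed chi_0,...,chi_2 with chi_k(m) = zeta_3^(k*m), zeta_3 = exp(2*pi*i/3)):
  irrep \ class  {0} (size 1)  {1} (size 1)    {2} (size 1)  
  chi_0          1             1               1             
  chi_1          1             exp(2*I*pi/3)   exp(-2*I*pi/3)
  chi_2          1             exp(-2*I*pi/3)  exp(2*I*pi/3) 

Spot check: chi_2(1) = zeta_3^(2*1) = zeta_3^2 = exp(-2*I*pi/3).

Derivation: Z/3Z is abelian, so all 3 irreducible complex representations are 1-dimensional. They are given by chi_k(m) = zeta_3^(k*m) for k = 0,...,2. Row orthogonality: sum_m chi_k(m) conj(chi_l(m)) = 3 * [k = l].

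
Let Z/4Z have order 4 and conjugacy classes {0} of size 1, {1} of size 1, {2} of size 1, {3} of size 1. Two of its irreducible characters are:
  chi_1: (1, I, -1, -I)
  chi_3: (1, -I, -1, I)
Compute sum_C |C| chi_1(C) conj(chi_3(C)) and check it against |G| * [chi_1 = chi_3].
Sum = 0; so <chi_1, chi_3> = 0 (distinct irreducibles are orthogonal).

Argument: Compute term by term over conjugacy classes (|C| * chi_1(C) * conj(chi_3(C))):
  1*(1)*conj(1) + 1*(I)*conj(-I) + 1*(-1)*conj(-1) + 1*(-I)*conj(I)
  = (1) + (-1) + (1) + (-1)
  = 0.
(Exp terms are combined using exp(i*s)*conj(exp(i*t)) = exp(i*(s-t)), and sums of them are collapsed using the identity that for every m > 1 the m distinct m-th roots of unity sum to 0, e.g. 1 + exp(2*I*pi/3) + exp(-2*I*pi/3) = 0.)
Dividing by |G| = 4 gives 0/4 = 0, matching the row-orthogonality relation <chi_1, chi_3> = [chi_1 = chi_3].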